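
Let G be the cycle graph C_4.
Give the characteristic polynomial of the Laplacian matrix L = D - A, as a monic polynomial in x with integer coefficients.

The graph has 4 vertices and degree multiset [2, 2, 2, 2]; D is the diagonal matrix of degrees and L = D - A. L has integer entries, so p(x) = det(xI - L) has integer coefficients. Expanding the determinant yields x^4 - 8x^3 + 20x^2 - 16x. The constant term is 0 because L is singular (the all-ones vector lies in its kernel). By the matrix-tree theorem the graph has (1/4) * product of the nonzero eigenvalues = 4 spanning trees.

x^4 - 8x^3 + 20x^2 - 16x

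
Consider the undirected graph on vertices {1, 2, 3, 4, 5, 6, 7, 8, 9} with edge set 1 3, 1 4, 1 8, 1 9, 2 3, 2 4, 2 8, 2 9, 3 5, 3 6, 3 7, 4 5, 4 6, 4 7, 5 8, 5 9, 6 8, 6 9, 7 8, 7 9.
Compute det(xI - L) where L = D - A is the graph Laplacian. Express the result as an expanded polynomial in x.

x^9 - 40x^8 + 690x^7 - 6720x^6 + 40485x^5 - 154704x^4 + 366560x^3 - 492800x^2 + 288000x

Each diagonal entry of L is the vertex degree and each off-diagonal entry is -1 where an edge is present, 0 otherwise; in the order [1, 2, 3, 4, 5, 6, 7, 8, 9] the diagonal is [4, 4, 5, 5, 4, 4, 4, 5, 5]. The eigenvalues of L are [0, 4, 4, 4, 4, 5, 5, 5, 9]; the characteristic polynomial is the product of (x - lambda_i), which multiplies out to x^9 - 40x^8 + 690x^7 - 6720x^6 + 40485x^5 - 154704x^4 + 366560x^3 - 492800x^2 + 288000x. The coefficient of x^8 equals -trace(L) = -40, matching the sum of degrees. The eigenvalues sum to 40, which equals trace(L) = 2|E|. There is one zero in the spectrum, matching the 1 component.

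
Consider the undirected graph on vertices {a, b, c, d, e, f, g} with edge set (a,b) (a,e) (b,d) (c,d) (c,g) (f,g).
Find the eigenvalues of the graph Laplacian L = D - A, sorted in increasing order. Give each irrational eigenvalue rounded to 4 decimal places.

Each diagonal entry of L is the vertex degree and each off-diagonal entry is -1 where an edge is present, 0 otherwise; in the order [a, b, c, d, e, f, g] the diagonal is [2, 2, 2, 2, 1, 1, 2]. Diagonalising L (or applying a numerical eigensolver to the 7x7 matrix) gives the spectrum above.

[0, 0.1981, 0.7530, 1.5550, 2.4450, 3.2470, 3.8019]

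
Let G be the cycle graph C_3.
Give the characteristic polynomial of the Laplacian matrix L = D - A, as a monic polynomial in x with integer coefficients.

x^3 - 6x^2 + 9x

The graph has 3 vertices and degree multiset [2, 2, 2]; D is the diagonal matrix of degrees and L = D - A. The eigenvalues of L are [0, 3, 3]; the characteristic polynomial is the product of (x - lambda_i), which multiplies out to x^3 - 6x^2 + 9x. Since p(0) = det(-L) = 0, x divides p(x).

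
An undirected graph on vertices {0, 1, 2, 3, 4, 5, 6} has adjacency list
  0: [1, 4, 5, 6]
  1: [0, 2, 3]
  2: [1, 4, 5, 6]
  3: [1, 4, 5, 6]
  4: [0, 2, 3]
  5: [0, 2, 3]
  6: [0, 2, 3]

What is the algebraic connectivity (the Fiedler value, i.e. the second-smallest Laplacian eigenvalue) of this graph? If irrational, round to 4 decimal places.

Reading degrees in the order [0, 1, 2, 3, 4, 5, 6] gives [4, 3, 4, 4, 3, 3, 3]; set D = diag(4, 3, 4, 4, 3, 3, 3) and form L = D - A. The sorted Laplacian eigenvalues are [0, 3, 3, 3, 4, 4, 7]; the algebraic connectivity is the second entry, 3. The eigenvalues sum to 24, which equals trace(L) = 2|E|. By the matrix-tree theorem the graph has (1/7) * product of the nonzero eigenvalues = 432 spanning trees.

3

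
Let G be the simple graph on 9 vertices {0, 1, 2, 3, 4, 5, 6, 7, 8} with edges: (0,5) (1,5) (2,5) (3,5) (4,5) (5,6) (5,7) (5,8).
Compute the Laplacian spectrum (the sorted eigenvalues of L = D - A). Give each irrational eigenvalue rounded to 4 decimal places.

[0, 1, 1, 1, 1, 1, 1, 1, 9]

Each diagonal entry of L is the vertex degree and each off-diagonal entry is -1 where an edge is present, 0 otherwise; in the order [0, 1, 2, 3, 4, 5, 6, 7, 8] the diagonal is [1, 1, 1, 1, 1, 8, 1, 1, 1]. The multiplicity of 0 as a Laplacian eigenvalue equals the number of connected components. The eigenvalues sum to 16, which equals trace(L) = 2|E|. There is one zero in the spectrum, matching the 1 component.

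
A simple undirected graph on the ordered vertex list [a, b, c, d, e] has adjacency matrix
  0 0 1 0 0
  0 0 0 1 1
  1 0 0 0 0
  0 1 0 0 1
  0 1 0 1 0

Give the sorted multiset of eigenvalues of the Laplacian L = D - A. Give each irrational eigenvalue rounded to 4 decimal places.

[0, 0, 2, 3, 3]

Each diagonal entry of L is the vertex degree and each off-diagonal entry is -1 where an edge is present, 0 otherwise; in the order [a, b, c, d, e] the diagonal is [1, 2, 1, 2, 2]. The multiplicity of 0 as a Laplacian eigenvalue equals the number of connected components. The 2 zero eigenvalues correspond to the 2 connected components. There are 2 zeros in the spectrum, matching the 2 components.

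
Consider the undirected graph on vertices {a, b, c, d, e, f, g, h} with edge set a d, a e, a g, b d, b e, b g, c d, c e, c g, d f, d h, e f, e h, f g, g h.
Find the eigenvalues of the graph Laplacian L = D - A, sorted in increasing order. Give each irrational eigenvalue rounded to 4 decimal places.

Each diagonal entry of L is the vertex degree and each off-diagonal entry is -1 where an edge is present, 0 otherwise; in the order [a, b, c, d, e, f, g, h] the diagonal is [3, 3, 3, 5, 5, 3, 5, 3]. The multiplicity of 0 as a Laplacian eigenvalue equals the number of connected components. The single zero eigenvalue shows the graph is connected. The largest eigenvalue, 8, is at most the vertex count 8.

[0, 3, 3, 3, 3, 5, 5, 8]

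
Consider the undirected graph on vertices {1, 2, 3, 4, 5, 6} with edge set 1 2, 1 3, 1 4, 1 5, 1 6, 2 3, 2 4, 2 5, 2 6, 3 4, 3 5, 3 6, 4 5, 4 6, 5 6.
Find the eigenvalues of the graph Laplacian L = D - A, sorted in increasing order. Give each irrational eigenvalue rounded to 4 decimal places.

Reading degrees in the order [1, 2, 3, 4, 5, 6] gives [5, 5, 5, 5, 5, 5]; set D = diag(5, 5, 5, 5, 5, 5) and form L = D - A. Diagonalising L (or applying a numerical eigensolver to the 6x6 matrix) gives the spectrum above. The largest eigenvalue, 6, is at most the vertex count 6.

[0, 6, 6, 6, 6, 6]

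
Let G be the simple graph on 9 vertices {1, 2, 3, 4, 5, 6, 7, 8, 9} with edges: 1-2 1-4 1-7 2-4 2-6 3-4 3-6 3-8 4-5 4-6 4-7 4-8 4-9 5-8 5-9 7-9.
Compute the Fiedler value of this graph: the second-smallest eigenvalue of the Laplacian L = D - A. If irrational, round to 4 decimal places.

1.5858

Each diagonal entry of L is the vertex degree and each off-diagonal entry is -1 where an edge is present, 0 otherwise; in the order [1, 2, 3, 4, 5, 6, 7, 8, 9] the diagonal is [3, 3, 3, 8, 3, 3, 3, 3, 3]. Computing the eigenvalues of L and sorting gives [0, 1.5858, 1.5858, 3, 3, 4.4142, 4.4142, 5, 9]. The Fiedler value lambda_2 = 1.5858 is strictly positive, so the graph is connected. The largest eigenvalue, 9, is at most the vertex count 9.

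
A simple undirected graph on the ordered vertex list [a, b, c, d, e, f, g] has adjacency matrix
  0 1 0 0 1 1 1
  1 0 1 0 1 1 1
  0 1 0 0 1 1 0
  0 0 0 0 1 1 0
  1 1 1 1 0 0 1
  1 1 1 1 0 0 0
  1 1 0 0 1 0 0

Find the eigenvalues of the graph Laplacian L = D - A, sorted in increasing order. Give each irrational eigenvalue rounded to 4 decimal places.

Each diagonal entry of L is the vertex degree and each off-diagonal entry is -1 where an edge is present, 0 otherwise; in the order [a, b, c, d, e, f, g] the diagonal is [4, 5, 3, 2, 5, 4, 3]. Diagonalising L (or applying a numerical eigensolver to the 7x7 matrix) gives the spectrum above. The single zero eigenvalue shows the graph is connected. The eigenvalues sum to 26, which equals trace(L) = 2|E|. By the matrix-tree theorem the graph has (1/7) * product of the nonzero eigenvalues = 545 spanning trees.

[0, 1.8674, 2.6437, 3.9319, 5, 5.9432, 6.6138]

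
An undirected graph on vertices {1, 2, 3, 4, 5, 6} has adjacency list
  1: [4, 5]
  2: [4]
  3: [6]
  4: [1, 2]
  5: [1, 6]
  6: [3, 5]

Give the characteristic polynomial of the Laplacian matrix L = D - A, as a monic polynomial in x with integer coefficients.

Reading degrees in the order [1, 2, 3, 4, 5, 6] gives [2, 1, 1, 2, 2, 2]; set D = diag(2, 1, 1, 2, 2, 2) and form L = D - A. L has integer entries, so p(x) = det(xI - L) has integer coefficients. Expanding the determinant yields x^6 - 10x^5 + 36x^4 - 56x^3 + 35x^2 - 6x. The constant term is 0 because L is singular (the all-ones vector lies in its kernel). By the matrix-tree theorem the graph has (1/6) * product of the nonzero eigenvalues = 1 spanning tree.

x^6 - 10x^5 + 36x^4 - 56x^3 + 35x^2 - 6x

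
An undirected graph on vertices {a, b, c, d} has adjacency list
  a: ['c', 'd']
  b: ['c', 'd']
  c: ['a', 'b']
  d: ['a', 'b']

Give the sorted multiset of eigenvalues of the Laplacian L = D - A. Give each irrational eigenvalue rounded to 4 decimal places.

[0, 2, 2, 4]

With the vertex order [a, b, c, d], the degrees are [2, 2, 2, 2], giving D = diag(2, 2, 2, 2) and L = D - A. Since every row of L sums to 0, the all-ones vector is in the kernel and 0 is an eigenvalue. The single zero eigenvalue shows the graph is connected.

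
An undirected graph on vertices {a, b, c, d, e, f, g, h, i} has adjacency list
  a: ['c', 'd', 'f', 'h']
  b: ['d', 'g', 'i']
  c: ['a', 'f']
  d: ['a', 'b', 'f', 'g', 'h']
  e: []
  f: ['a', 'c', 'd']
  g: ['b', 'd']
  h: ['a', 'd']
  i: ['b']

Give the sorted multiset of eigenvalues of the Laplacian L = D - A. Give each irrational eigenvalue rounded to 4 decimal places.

With the vertex order [a, b, c, d, e, f, g, h, i], the degrees are [4, 3, 2, 5, 0, 3, 2, 2, 1], giving D = diag(4, 3, 2, 5, 0, 3, 2, 2, 1) and L = D - A. The multiplicity of 0 as a Laplacian eigenvalue equals the number of connected components. The 2 zero eigenvalues correspond to the 2 connected components. The eigenvalues sum to 22, which equals trace(L) = 2|E|.

[0, 0, 0.5227, 1.3688, 1.7902, 3.3531, 3.8490, 4.9237, 6.1925]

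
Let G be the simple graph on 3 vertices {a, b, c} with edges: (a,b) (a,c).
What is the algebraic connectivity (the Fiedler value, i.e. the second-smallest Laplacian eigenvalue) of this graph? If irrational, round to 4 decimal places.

Each diagonal entry of L is the vertex degree and each off-diagonal entry is -1 where an edge is present, 0 otherwise; in the order [a, b, c] the diagonal is [2, 1, 1]. Computing the eigenvalues of L and sorting gives [0, 1, 3]. The Fiedler value lambda_2 = 1 is strictly positive, so the graph is connected. The eigenvalues sum to 4, which equals trace(L) = 2|E|. The largest eigenvalue, 3, is at most the vertex count 3.

1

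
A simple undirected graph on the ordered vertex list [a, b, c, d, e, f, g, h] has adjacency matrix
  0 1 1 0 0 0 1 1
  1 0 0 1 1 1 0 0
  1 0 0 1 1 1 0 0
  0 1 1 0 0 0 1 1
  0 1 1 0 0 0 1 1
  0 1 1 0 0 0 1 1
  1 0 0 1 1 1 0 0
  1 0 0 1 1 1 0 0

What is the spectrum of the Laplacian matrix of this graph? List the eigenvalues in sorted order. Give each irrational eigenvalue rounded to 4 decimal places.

[0, 4, 4, 4, 4, 4, 4, 8]

Each diagonal entry of L is the vertex degree and each off-diagonal entry is -1 where an edge is present, 0 otherwise; in the order [a, b, c, d, e, f, g, h] the diagonal is [4, 4, 4, 4, 4, 4, 4, 4]. Diagonalising L (or applying a numerical eigensolver to the 8x8 matrix) gives the spectrum above. The single zero eigenvalue shows the graph is connected. There is one zero in the spectrum, matching the 1 component.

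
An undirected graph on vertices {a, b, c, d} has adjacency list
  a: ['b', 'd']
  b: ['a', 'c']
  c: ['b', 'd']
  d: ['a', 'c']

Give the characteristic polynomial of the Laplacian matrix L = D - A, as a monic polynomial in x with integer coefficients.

x^4 - 8x^3 + 20x^2 - 16x

Reading degrees in the order [a, b, c, d] gives [2, 2, 2, 2]; set D = diag(2, 2, 2, 2) and form L = D - A. L has integer entries, so p(x) = det(xI - L) has integer coefficients. Expanding the determinant yields x^4 - 8x^3 + 20x^2 - 16x. Since p(0) = det(-L) = 0, x divides p(x). The largest eigenvalue, 4, is at most the vertex count 4. By the matrix-tree theorem the graph has (1/4) * product of the nonzero eigenvalues = 4 spanning trees.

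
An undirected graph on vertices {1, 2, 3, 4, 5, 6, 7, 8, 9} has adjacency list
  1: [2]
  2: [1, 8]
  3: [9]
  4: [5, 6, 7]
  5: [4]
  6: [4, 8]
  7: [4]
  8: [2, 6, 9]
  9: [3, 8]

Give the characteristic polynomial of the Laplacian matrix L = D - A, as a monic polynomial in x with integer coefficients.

Each diagonal entry of L is the vertex degree and each off-diagonal entry is -1 where an edge is present, 0 otherwise; in the order [1, 2, 3, 4, 5, 6, 7, 8, 9] the diagonal is [1, 2, 1, 3, 1, 2, 1, 3, 2]. L has integer entries, so p(x) = det(xI - L) has integer coefficients. Expanding the determinant yields x^9 - 16x^8 + 103x^7 - 344x^6 + 642x^5 - 672x^4 + 375x^3 - 98x^2 + 9x. Since p(0) = det(-L) = 0, x divides p(x).

x^9 - 16x^8 + 103x^7 - 344x^6 + 642x^5 - 672x^4 + 375x^3 - 98x^2 + 9x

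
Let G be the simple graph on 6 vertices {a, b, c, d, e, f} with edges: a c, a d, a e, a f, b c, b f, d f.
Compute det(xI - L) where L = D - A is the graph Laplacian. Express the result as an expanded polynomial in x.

x^6 - 14x^5 + 72x^4 - 168x^3 + 176x^2 - 66x

With the vertex order [a, b, c, d, e, f], the degrees are [4, 2, 2, 2, 1, 3], giving D = diag(4, 2, 2, 2, 1, 3) and L = D - A. Computing det(xI - L) by cofactor expansion (or equivalently via sum-over-permutations) gives x^6 - 14x^5 + 72x^4 - 168x^3 + 176x^2 - 66x. Since p(0) = det(-L) = 0, x divides p(x). By the matrix-tree theorem the graph has (1/6) * product of the nonzero eigenvalues = 11 spanning trees.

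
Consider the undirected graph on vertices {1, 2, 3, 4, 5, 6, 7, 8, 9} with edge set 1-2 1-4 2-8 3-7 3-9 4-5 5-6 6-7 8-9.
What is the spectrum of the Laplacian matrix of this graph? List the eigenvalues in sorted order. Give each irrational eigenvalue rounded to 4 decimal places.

Each diagonal entry of L is the vertex degree and each off-diagonal entry is -1 where an edge is present, 0 otherwise; in the order [1, 2, 3, 4, 5, 6, 7, 8, 9] the diagonal is [2, 2, 2, 2, 2, 2, 2, 2, 2]. L is symmetric positive semidefinite, so every eigenvalue is real and nonnegative. By the matrix-tree theorem the graph has (1/9) * product of the nonzero eigenvalues = 9 spanning trees. The eigenvalues sum to 18, which equals trace(L) = 2|E|.

[0, 0.4679, 0.4679, 1.6527, 1.6527, 3, 3, 3.8794, 3.8794]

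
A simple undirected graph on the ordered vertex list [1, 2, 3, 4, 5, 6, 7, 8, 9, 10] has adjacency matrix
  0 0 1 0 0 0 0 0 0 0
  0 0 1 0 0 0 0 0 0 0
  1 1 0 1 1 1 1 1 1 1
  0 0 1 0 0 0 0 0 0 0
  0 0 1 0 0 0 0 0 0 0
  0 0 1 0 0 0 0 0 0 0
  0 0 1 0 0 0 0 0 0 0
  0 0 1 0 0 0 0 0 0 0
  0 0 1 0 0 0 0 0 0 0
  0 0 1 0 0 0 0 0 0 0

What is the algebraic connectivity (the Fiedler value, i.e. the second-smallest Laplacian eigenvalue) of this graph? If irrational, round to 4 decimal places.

1

Reading degrees in the order [1, 2, 3, 4, 5, 6, 7, 8, 9, 10] gives [1, 1, 9, 1, 1, 1, 1, 1, 1, 1]; set D = diag(1, 1, 9, 1, 1, 1, 1, 1, 1, 1) and form L = D - A. Computing the eigenvalues of L and sorting gives [0, 1, 1, 1, 1, 1, 1, 1, 1, 10]. The Fiedler value lambda_2 = 1 is strictly positive, so the graph is connected. By the matrix-tree theorem the graph has (1/10) * product of the nonzero eigenvalues = 1 spanning tree. The eigenvalues sum to 18, which equals trace(L) = 2|E|.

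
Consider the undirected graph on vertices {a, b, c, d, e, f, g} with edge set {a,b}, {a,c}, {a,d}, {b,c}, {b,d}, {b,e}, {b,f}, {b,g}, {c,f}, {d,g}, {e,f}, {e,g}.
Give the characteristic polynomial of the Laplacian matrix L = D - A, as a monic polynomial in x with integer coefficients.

Each diagonal entry of L is the vertex degree and each off-diagonal entry is -1 where an edge is present, 0 otherwise; in the order [a, b, c, d, e, f, g] the diagonal is [3, 6, 3, 3, 3, 3, 3]. The eigenvalues of L are [0, 2, 2, 4, 4, 5, 7]; the characteristic polynomial is the product of (x - lambda_i), which multiplies out to x^7 - 24x^6 + 231x^5 - 1140x^4 + 3036x^3 - 4128x^2 + 2240x. The constant term is 0 because L is singular (the all-ones vector lies in its kernel). The largest eigenvalue, 7, is at most the vertex count 7. By the matrix-tree theorem the graph has (1/7) * product of the nonzero eigenvalues = 320 spanning trees.

x^7 - 24x^6 + 231x^5 - 1140x^4 + 3036x^3 - 4128x^2 + 2240x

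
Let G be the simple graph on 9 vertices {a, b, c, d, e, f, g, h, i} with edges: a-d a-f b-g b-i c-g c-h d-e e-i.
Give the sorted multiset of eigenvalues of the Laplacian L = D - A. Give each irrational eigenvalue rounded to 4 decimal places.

[0, 0.1206, 0.4679, 1, 1.6527, 2.3473, 3, 3.5321, 3.8794]

Reading degrees in the order [a, b, c, d, e, f, g, h, i] gives [2, 2, 2, 2, 2, 1, 2, 1, 2]; set D = diag(2, 2, 2, 2, 2, 1, 2, 1, 2) and form L = D - A. L is symmetric positive semidefinite, so every eigenvalue is real and nonnegative. The single zero eigenvalue shows the graph is connected. There is one zero in the spectrum, matching the 1 component.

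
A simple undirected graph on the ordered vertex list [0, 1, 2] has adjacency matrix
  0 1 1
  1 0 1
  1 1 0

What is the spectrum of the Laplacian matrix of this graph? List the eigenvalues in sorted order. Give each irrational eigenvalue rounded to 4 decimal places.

Reading degrees in the order [0, 1, 2] gives [2, 2, 2]; set D = diag(2, 2, 2) and form L = D - A. L is symmetric positive semidefinite, so every eigenvalue is real and nonnegative. The largest eigenvalue, 3, is at most the vertex count 3.

[0, 3, 3]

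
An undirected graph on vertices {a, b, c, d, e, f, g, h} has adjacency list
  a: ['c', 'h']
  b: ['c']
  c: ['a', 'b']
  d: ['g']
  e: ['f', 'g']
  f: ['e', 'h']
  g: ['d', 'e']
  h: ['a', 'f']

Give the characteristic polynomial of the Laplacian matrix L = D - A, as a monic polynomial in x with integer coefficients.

Reading degrees in the order [a, b, c, d, e, f, g, h] gives [2, 1, 2, 1, 2, 2, 2, 2]; set D = diag(2, 1, 2, 1, 2, 2, 2, 2) and form L = D - A. L has integer entries, so p(x) = det(xI - L) has integer coefficients. Expanding the determinant yields x^8 - 14x^7 + 78x^6 - 220x^5 + 330x^4 - 252x^3 + 84x^2 - 8x. The constant term is 0 because L is singular (the all-ones vector lies in its kernel). By the matrix-tree theorem the graph has (1/8) * product of the nonzero eigenvalues = 1 spanning tree. There is one zero in the spectrum, matching the 1 component.

x^8 - 14x^7 + 78x^6 - 220x^5 + 330x^4 - 252x^3 + 84x^2 - 8x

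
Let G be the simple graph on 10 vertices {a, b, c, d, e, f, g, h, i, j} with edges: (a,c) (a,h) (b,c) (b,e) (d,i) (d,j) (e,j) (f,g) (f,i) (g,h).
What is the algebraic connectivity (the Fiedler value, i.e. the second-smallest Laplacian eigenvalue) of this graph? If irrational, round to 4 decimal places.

0.3820

Reading degrees in the order [a, b, c, d, e, f, g, h, i, j] gives [2, 2, 2, 2, 2, 2, 2, 2, 2, 2]; set D = diag(2, 2, 2, 2, 2, 2, 2, 2, 2, 2) and form L = D - A. The sorted Laplacian eigenvalues are [0, 0.3820, 0.3820, 1.3820, 1.3820, 2.6180, 2.6180, 3.6180, 3.6180, 4]; the algebraic connectivity is the second entry, 0.3820.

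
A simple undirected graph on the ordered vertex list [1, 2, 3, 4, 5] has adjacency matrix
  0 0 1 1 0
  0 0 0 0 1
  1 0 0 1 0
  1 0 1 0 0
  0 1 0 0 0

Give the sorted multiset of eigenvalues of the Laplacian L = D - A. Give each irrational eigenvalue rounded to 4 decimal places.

[0, 0, 2, 3, 3]

With the vertex order [1, 2, 3, 4, 5], the degrees are [2, 1, 2, 2, 1], giving D = diag(2, 1, 2, 2, 1) and L = D - A. Diagonalising L (or applying a numerical eigensolver to the 5x5 matrix) gives the spectrum above. The 2 zero eigenvalues correspond to the 2 connected components. The largest eigenvalue, 3, is at most the vertex count 5.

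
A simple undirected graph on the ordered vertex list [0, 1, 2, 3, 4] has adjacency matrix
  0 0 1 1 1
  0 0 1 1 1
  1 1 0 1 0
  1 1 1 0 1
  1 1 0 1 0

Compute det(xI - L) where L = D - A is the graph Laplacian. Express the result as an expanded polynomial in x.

x^5 - 16x^4 + 94x^3 - 240x^2 + 225x

Reading degrees in the order [0, 1, 2, 3, 4] gives [3, 3, 3, 4, 3]; set D = diag(3, 3, 3, 4, 3) and form L = D - A. The eigenvalues of L are [0, 3, 3, 5, 5]; the characteristic polynomial is the product of (x - lambda_i), which multiplies out to x^5 - 16x^4 + 94x^3 - 240x^2 + 225x. The coefficient of x^4 equals -trace(L) = -16, matching the sum of degrees. There is one zero in the spectrum, matching the 1 component. By the matrix-tree theorem the graph has (1/5) * product of the nonzero eigenvalues = 45 spanning trees.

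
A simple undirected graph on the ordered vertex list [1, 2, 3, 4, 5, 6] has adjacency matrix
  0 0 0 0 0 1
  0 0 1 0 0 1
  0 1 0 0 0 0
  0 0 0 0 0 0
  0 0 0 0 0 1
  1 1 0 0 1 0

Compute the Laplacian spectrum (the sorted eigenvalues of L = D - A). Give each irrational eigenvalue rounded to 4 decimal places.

[0, 0, 0.5188, 1, 2.3111, 4.1701]

Each diagonal entry of L is the vertex degree and each off-diagonal entry is -1 where an edge is present, 0 otherwise; in the order [1, 2, 3, 4, 5, 6] the diagonal is [1, 2, 1, 0, 1, 3]. L is symmetric positive semidefinite, so every eigenvalue is real and nonnegative. The 2 zero eigenvalues correspond to the 2 connected components.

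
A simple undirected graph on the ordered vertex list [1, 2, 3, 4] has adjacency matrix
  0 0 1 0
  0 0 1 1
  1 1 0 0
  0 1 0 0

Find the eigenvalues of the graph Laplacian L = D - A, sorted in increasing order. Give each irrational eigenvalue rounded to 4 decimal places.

Each diagonal entry of L is the vertex degree and each off-diagonal entry is -1 where an edge is present, 0 otherwise; in the order [1, 2, 3, 4] the diagonal is [1, 2, 2, 1]. Diagonalising L (or applying a numerical eigensolver to the 4x4 matrix) gives the spectrum above. The single zero eigenvalue shows the graph is connected. The largest eigenvalue, 3.4142, is at most the vertex count 4. There is one zero in the spectrum, matching the 1 component.

[0, 0.5858, 2, 3.4142]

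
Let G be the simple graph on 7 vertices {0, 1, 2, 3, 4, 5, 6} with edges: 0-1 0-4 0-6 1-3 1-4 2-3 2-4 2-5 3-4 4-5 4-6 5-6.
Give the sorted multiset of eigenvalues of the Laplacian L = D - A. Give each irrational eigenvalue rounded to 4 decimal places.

[0, 2, 2, 4, 4, 5, 7]

Reading degrees in the order [0, 1, 2, 3, 4, 5, 6] gives [3, 3, 3, 3, 6, 3, 3]; set D = diag(3, 3, 3, 3, 6, 3, 3) and form L = D - A. Since every row of L sums to 0, the all-ones vector is in the kernel and 0 is an eigenvalue. The single zero eigenvalue shows the graph is connected. There is one zero in the spectrum, matching the 1 component.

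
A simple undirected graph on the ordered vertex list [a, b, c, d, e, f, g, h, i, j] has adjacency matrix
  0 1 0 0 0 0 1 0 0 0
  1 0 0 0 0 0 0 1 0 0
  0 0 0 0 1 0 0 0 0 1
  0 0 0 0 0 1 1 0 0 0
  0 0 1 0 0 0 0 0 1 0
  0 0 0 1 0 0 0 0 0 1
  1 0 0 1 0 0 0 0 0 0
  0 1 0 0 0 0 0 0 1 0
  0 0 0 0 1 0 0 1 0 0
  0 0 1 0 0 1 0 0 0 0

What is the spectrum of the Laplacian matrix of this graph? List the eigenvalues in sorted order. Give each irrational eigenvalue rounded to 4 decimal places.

Reading degrees in the order [a, b, c, d, e, f, g, h, i, j] gives [2, 2, 2, 2, 2, 2, 2, 2, 2, 2]; set D = diag(2, 2, 2, 2, 2, 2, 2, 2, 2, 2) and form L = D - A. L is symmetric positive semidefinite, so every eigenvalue is real and nonnegative. The single zero eigenvalue shows the graph is connected. The largest eigenvalue, 4, is at most the vertex count 10. By the matrix-tree theorem the graph has (1/10) * product of the nonzero eigenvalues = 10 spanning trees.

[0, 0.3820, 0.3820, 1.3820, 1.3820, 2.6180, 2.6180, 3.6180, 3.6180, 4]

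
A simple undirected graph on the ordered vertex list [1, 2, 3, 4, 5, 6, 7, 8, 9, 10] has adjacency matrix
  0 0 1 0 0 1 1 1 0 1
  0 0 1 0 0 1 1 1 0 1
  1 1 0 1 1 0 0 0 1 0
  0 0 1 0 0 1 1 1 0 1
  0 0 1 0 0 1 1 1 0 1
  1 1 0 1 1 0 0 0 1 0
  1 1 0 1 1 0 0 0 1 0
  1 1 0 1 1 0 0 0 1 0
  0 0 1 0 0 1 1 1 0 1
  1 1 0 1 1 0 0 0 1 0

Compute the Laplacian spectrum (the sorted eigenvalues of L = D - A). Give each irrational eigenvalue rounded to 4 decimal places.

Each diagonal entry of L is the vertex degree and each off-diagonal entry is -1 where an edge is present, 0 otherwise; in the order [1, 2, 3, 4, 5, 6, 7, 8, 9, 10] the diagonal is [5, 5, 5, 5, 5, 5, 5, 5, 5, 5]. L is symmetric positive semidefinite, so every eigenvalue is real and nonnegative. The eigenvalues sum to 50, which equals trace(L) = 2|E|.

[0, 5, 5, 5, 5, 5, 5, 5, 5, 10]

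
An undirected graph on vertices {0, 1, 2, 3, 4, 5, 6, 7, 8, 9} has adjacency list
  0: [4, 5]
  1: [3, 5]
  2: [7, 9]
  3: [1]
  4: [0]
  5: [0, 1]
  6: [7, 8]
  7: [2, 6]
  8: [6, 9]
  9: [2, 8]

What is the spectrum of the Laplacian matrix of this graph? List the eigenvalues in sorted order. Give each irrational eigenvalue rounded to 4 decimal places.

Each diagonal entry of L is the vertex degree and each off-diagonal entry is -1 where an edge is present, 0 otherwise; in the order [0, 1, 2, 3, 4, 5, 6, 7, 8, 9] the diagonal is [2, 2, 2, 1, 1, 2, 2, 2, 2, 2]. Since every row of L sums to 0, the all-ones vector is in the kernel and 0 is an eigenvalue. The 2 zero eigenvalues correspond to the 2 connected components.

[0, 0, 0.3820, 1.3820, 1.3820, 1.3820, 2.6180, 3.6180, 3.6180, 3.6180]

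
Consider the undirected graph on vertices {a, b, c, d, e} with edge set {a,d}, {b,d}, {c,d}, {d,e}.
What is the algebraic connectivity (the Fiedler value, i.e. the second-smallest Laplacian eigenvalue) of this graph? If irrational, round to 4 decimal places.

Each diagonal entry of L is the vertex degree and each off-diagonal entry is -1 where an edge is present, 0 otherwise; in the order [a, b, c, d, e] the diagonal is [1, 1, 1, 4, 1]. Computing the eigenvalues of L and sorting gives [0, 1, 1, 1, 5]. The Fiedler value lambda_2 = 1 is strictly positive, so the graph is connected.

1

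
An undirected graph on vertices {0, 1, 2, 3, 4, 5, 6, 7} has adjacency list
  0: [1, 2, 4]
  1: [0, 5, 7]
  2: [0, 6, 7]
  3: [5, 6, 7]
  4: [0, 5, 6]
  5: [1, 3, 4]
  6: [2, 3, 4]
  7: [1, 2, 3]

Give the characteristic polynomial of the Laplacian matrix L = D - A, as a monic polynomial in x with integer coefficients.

With the vertex order [0, 1, 2, 3, 4, 5, 6, 7], the degrees are [3, 3, 3, 3, 3, 3, 3, 3], giving D = diag(3, 3, 3, 3, 3, 3, 3, 3) and L = D - A. The eigenvalues of L are [0, 2, 2, 2, 4, 4, 4, 6]; the characteristic polynomial is the product of (x - lambda_i), which multiplies out to x^8 - 24x^7 + 240x^6 - 1296x^5 + 4080x^4 - 7488x^3 + 7424x^2 - 3072x. The coefficient of x^7 equals -trace(L) = -24, matching the sum of degrees.

x^8 - 24x^7 + 240x^6 - 1296x^5 + 4080x^4 - 7488x^3 + 7424x^2 - 3072x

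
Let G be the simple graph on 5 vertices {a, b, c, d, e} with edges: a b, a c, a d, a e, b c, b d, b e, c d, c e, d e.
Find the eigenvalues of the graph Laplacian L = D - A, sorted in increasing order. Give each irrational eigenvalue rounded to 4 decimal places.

[0, 5, 5, 5, 5]

With the vertex order [a, b, c, d, e], the degrees are [4, 4, 4, 4, 4], giving D = diag(4, 4, 4, 4, 4) and L = D - A. L is symmetric positive semidefinite, so every eigenvalue is real and nonnegative. By the matrix-tree theorem the graph has (1/5) * product of the nonzero eigenvalues = 125 spanning trees.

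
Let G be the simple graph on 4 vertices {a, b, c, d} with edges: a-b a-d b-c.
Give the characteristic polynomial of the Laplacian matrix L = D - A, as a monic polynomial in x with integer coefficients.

x^4 - 6x^3 + 10x^2 - 4x

Reading degrees in the order [a, b, c, d] gives [2, 2, 1, 1]; set D = diag(2, 2, 1, 1) and form L = D - A. Computing det(xI - L) by cofactor expansion (or equivalently via sum-over-permutations) gives x^4 - 6x^3 + 10x^2 - 4x. The coefficient of x^3 equals -trace(L) = -6, matching the sum of degrees. The eigenvalues sum to 6, which equals trace(L) = 2|E|.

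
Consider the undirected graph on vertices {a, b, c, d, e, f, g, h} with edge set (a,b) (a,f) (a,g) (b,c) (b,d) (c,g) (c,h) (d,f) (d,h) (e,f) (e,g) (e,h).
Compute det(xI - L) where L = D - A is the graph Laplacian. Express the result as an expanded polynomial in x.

Each diagonal entry of L is the vertex degree and each off-diagonal entry is -1 where an edge is present, 0 otherwise; in the order [a, b, c, d, e, f, g, h] the diagonal is [3, 3, 3, 3, 3, 3, 3, 3]. L has integer entries, so p(x) = det(xI - L) has integer coefficients. Expanding the determinant yields x^8 - 24x^7 + 240x^6 - 1296x^5 + 4080x^4 - 7488x^3 + 7424x^2 - 3072x. The coefficient of x^7 equals -trace(L) = -24, matching the sum of degrees. The largest eigenvalue, 6, is at most the vertex count 8.

x^8 - 24x^7 + 240x^6 - 1296x^5 + 4080x^4 - 7488x^3 + 7424x^2 - 3072x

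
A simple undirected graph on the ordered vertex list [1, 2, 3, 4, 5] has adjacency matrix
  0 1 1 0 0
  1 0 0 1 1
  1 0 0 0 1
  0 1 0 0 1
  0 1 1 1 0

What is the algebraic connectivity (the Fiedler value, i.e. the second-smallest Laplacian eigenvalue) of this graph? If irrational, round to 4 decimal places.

1.3820

With the vertex order [1, 2, 3, 4, 5], the degrees are [2, 3, 2, 2, 3], giving D = diag(2, 3, 2, 2, 3) and L = D - A. The sorted Laplacian eigenvalues are [0, 1.3820, 2.3820, 3.6180, 4.6180]; the algebraic connectivity is the second entry, 1.3820. The eigenvalues sum to 12, which equals trace(L) = 2|E|. By the matrix-tree theorem the graph has (1/5) * product of the nonzero eigenvalues = 11 spanning trees.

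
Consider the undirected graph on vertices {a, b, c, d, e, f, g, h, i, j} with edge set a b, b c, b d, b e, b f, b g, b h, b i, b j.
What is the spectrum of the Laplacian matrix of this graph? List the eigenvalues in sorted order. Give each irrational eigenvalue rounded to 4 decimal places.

Reading degrees in the order [a, b, c, d, e, f, g, h, i, j] gives [1, 9, 1, 1, 1, 1, 1, 1, 1, 1]; set D = diag(1, 9, 1, 1, 1, 1, 1, 1, 1, 1) and form L = D - A. Diagonalising L (or applying a numerical eigensolver to the 10x10 matrix) gives the spectrum above. The single zero eigenvalue shows the graph is connected. The eigenvalues sum to 18, which equals trace(L) = 2|E|.

[0, 1, 1, 1, 1, 1, 1, 1, 1, 10]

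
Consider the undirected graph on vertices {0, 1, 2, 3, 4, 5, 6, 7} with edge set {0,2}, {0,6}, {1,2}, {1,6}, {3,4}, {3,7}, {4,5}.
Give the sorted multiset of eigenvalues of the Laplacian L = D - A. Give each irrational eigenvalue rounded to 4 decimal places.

Reading degrees in the order [0, 1, 2, 3, 4, 5, 6, 7] gives [2, 2, 2, 2, 2, 1, 2, 1]; set D = diag(2, 2, 2, 2, 2, 1, 2, 1) and form L = D - A. L is symmetric positive semidefinite, so every eigenvalue is real and nonnegative. The 2 zero eigenvalues correspond to the 2 connected components. The largest eigenvalue, 4, is at most the vertex count 8. The eigenvalues sum to 14, which equals trace(L) = 2|E|.

[0, 0, 0.5858, 2, 2, 2, 3.4142, 4]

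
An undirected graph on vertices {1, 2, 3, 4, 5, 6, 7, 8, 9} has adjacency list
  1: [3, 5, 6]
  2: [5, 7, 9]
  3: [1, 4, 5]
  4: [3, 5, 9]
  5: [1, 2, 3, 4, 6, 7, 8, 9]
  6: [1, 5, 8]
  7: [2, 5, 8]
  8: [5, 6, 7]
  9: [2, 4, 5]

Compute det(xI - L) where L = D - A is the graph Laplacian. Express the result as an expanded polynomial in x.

x^9 - 32x^8 + 428x^7 - 3136x^6 + 13786x^5 - 37232x^4 + 60276x^3 - 53424x^2 + 19845x

Reading degrees in the order [1, 2, 3, 4, 5, 6, 7, 8, 9] gives [3, 3, 3, 3, 8, 3, 3, 3, 3]; set D = diag(3, 3, 3, 3, 8, 3, 3, 3, 3) and form L = D - A. L has integer entries, so p(x) = det(xI - L) has integer coefficients. Expanding the determinant yields x^9 - 32x^8 + 428x^7 - 3136x^6 + 13786x^5 - 37232x^4 + 60276x^3 - 53424x^2 + 19845x. Since p(0) = det(-L) = 0, x divides p(x). The eigenvalues sum to 32, which equals trace(L) = 2|E|. The largest eigenvalue, 9, is at most the vertex count 9.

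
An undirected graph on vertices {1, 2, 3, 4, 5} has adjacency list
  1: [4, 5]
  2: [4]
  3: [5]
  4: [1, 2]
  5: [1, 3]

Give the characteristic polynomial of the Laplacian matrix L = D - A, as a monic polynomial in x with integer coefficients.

Reading degrees in the order [1, 2, 3, 4, 5] gives [2, 1, 1, 2, 2]; set D = diag(2, 1, 1, 2, 2) and form L = D - A. Computing det(xI - L) by cofactor expansion (or equivalently via sum-over-permutations) gives x^5 - 8x^4 + 21x^3 - 20x^2 + 5x. The constant term is 0 because L is singular (the all-ones vector lies in its kernel).

x^5 - 8x^4 + 21x^3 - 20x^2 + 5x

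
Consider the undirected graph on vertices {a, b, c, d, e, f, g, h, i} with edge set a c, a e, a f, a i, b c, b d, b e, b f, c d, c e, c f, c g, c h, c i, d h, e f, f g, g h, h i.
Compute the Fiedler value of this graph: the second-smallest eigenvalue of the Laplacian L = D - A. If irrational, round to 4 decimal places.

2.2679

With the vertex order [a, b, c, d, e, f, g, h, i], the degrees are [4, 4, 8, 3, 4, 5, 3, 4, 3], giving D = diag(4, 4, 8, 3, 4, 5, 3, 4, 3) and L = D - A. The sorted Laplacian eigenvalues are [0, 2.2679, 2.3820, 2.6972, 4.6180, 5, 5.7321, 6.3028, 9]; the algebraic connectivity is the second entry, 2.2679. The largest eigenvalue, 9, is at most the vertex count 9. By the matrix-tree theorem the graph has (1/9) * product of the nonzero eigenvalues = 12155 spanning trees.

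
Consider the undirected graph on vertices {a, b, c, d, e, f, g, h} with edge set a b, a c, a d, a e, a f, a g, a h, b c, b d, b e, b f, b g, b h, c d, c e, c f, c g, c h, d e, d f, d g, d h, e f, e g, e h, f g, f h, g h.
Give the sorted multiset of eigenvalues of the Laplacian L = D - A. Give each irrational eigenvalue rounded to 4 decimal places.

With the vertex order [a, b, c, d, e, f, g, h], the degrees are [7, 7, 7, 7, 7, 7, 7, 7], giving D = diag(7, 7, 7, 7, 7, 7, 7, 7) and L = D - A. L is symmetric positive semidefinite, so every eigenvalue is real and nonnegative. By the matrix-tree theorem the graph has (1/8) * product of the nonzero eigenvalues = 262144 spanning trees. There is one zero in the spectrum, matching the 1 component.

[0, 8, 8, 8, 8, 8, 8, 8]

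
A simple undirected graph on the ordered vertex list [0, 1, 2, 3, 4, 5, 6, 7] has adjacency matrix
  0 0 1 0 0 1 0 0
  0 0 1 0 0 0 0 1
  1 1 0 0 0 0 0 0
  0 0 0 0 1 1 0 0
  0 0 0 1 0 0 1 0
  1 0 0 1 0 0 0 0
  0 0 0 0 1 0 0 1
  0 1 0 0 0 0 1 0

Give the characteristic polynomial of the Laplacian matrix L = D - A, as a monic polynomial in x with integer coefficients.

x^8 - 16x^7 + 104x^6 - 352x^5 + 660x^4 - 672x^3 + 336x^2 - 64x

Reading degrees in the order [0, 1, 2, 3, 4, 5, 6, 7] gives [2, 2, 2, 2, 2, 2, 2, 2]; set D = diag(2, 2, 2, 2, 2, 2, 2, 2) and form L = D - A. L has integer entries, so p(x) = det(xI - L) has integer coefficients. Expanding the determinant yields x^8 - 16x^7 + 104x^6 - 352x^5 + 660x^4 - 672x^3 + 336x^2 - 64x. The constant term is 0 because L is singular (the all-ones vector lies in its kernel).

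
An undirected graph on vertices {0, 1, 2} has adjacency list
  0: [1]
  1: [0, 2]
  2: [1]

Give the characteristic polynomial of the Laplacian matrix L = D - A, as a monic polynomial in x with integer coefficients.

x^3 - 4x^2 + 3x

Each diagonal entry of L is the vertex degree and each off-diagonal entry is -1 where an edge is present, 0 otherwise; in the order [0, 1, 2] the diagonal is [1, 2, 1]. Computing det(xI - L) by cofactor expansion (or equivalently via sum-over-permutations) gives x^3 - 4x^2 + 3x. The constant term is 0 because L is singular (the all-ones vector lies in its kernel). There is one zero in the spectrum, matching the 1 component. By the matrix-tree theorem the graph has (1/3) * product of the nonzero eigenvalues = 1 spanning tree.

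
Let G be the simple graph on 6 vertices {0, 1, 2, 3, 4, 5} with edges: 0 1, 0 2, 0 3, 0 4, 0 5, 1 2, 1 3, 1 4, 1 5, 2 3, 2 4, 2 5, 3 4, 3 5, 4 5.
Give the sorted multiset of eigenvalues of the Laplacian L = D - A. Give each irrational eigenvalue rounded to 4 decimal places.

[0, 6, 6, 6, 6, 6]

Each diagonal entry of L is the vertex degree and each off-diagonal entry is -1 where an edge is present, 0 otherwise; in the order [0, 1, 2, 3, 4, 5] the diagonal is [5, 5, 5, 5, 5, 5]. Since every row of L sums to 0, the all-ones vector is in the kernel and 0 is an eigenvalue. By the matrix-tree theorem the graph has (1/6) * product of the nonzero eigenvalues = 1296 spanning trees.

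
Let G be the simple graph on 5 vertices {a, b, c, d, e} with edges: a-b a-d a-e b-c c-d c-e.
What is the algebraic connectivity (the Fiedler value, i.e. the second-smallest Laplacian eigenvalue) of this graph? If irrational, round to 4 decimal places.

With the vertex order [a, b, c, d, e], the degrees are [3, 2, 3, 2, 2], giving D = diag(3, 2, 3, 2, 2) and L = D - A. The smallest Laplacian eigenvalue is always 0. The next one, lambda_2 = 2, measures how hard the graph is to disconnect: larger values mean better connectivity.

2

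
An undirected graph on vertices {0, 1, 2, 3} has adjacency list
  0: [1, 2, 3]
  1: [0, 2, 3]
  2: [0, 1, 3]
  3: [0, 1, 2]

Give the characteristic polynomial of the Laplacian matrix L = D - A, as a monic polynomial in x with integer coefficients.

Reading degrees in the order [0, 1, 2, 3] gives [3, 3, 3, 3]; set D = diag(3, 3, 3, 3) and form L = D - A. The eigenvalues of L are [0, 4, 4, 4]; the characteristic polynomial is the product of (x - lambda_i), which multiplies out to x^4 - 12x^3 + 48x^2 - 64x. The coefficient of x^3 equals -trace(L) = -12, matching the sum of degrees. There is one zero in the spectrum, matching the 1 component. The largest eigenvalue, 4, is at most the vertex count 4.

x^4 - 12x^3 + 48x^2 - 64x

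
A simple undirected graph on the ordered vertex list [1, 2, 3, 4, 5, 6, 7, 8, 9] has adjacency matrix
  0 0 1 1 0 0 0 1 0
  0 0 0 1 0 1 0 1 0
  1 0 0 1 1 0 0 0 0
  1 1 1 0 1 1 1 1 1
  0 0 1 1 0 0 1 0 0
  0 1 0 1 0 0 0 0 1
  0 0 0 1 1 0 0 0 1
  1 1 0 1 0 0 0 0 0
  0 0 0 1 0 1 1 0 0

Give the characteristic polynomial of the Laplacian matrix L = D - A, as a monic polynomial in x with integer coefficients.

x^9 - 32x^8 + 428x^7 - 3136x^6 + 13786x^5 - 37232x^4 + 60276x^3 - 53424x^2 + 19845x

Each diagonal entry of L is the vertex degree and each off-diagonal entry is -1 where an edge is present, 0 otherwise; in the order [1, 2, 3, 4, 5, 6, 7, 8, 9] the diagonal is [3, 3, 3, 8, 3, 3, 3, 3, 3]. Computing det(xI - L) by cofactor expansion (or equivalently via sum-over-permutations) gives x^9 - 32x^8 + 428x^7 - 3136x^6 + 13786x^5 - 37232x^4 + 60276x^3 - 53424x^2 + 19845x. The coefficient of x^8 equals -trace(L) = -32, matching the sum of degrees. The largest eigenvalue, 9, is at most the vertex count 9. The eigenvalues sum to 32, which equals trace(L) = 2|E|.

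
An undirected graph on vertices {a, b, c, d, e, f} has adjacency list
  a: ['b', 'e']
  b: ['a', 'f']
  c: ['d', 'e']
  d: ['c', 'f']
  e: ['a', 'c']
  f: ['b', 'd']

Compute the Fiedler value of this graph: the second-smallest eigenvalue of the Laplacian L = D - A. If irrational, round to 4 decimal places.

With the vertex order [a, b, c, d, e, f], the degrees are [2, 2, 2, 2, 2, 2], giving D = diag(2, 2, 2, 2, 2, 2) and L = D - A. Computing the eigenvalues of L and sorting gives [0, 1, 1, 3, 3, 4]. The Fiedler value lambda_2 = 1 is strictly positive, so the graph is connected. The largest eigenvalue, 4, is at most the vertex count 6.

1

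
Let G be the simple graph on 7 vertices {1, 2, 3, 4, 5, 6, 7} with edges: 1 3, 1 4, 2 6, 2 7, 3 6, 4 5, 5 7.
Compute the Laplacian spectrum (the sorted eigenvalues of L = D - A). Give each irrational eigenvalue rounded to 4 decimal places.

Reading degrees in the order [1, 2, 3, 4, 5, 6, 7] gives [2, 2, 2, 2, 2, 2, 2]; set D = diag(2, 2, 2, 2, 2, 2, 2) and form L = D - A. Since every row of L sums to 0, the all-ones vector is in the kernel and 0 is an eigenvalue. The single zero eigenvalue shows the graph is connected. By the matrix-tree theorem the graph has (1/7) * product of the nonzero eigenvalues = 7 spanning trees.

[0, 0.7530, 0.7530, 2.4450, 2.4450, 3.8019, 3.8019]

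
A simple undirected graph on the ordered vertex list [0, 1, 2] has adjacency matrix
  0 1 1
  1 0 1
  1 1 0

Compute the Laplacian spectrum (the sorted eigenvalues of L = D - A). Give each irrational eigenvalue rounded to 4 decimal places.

Reading degrees in the order [0, 1, 2] gives [2, 2, 2]; set D = diag(2, 2, 2) and form L = D - A. The multiplicity of 0 as a Laplacian eigenvalue equals the number of connected components. The single zero eigenvalue shows the graph is connected.

[0, 3, 3]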